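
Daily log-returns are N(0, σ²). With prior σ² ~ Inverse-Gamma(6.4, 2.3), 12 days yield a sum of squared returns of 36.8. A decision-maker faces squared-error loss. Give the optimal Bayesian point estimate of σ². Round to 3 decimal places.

Posterior: Inverse-Gamma(shape = 6.4+12/2 = 12.4, scale = 2.3+36.8/2 = 20.7).
Mode = β/(α+1) = 20.7/13.4 = 1.545.
Mean = β/(α−1) = 20.7/11.4 = 1.816.
Squared-error loss ⇒ the optimal estimator is the posterior mean.

1.816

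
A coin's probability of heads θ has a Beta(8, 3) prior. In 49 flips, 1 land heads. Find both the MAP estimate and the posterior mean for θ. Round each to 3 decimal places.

MAP estimate = 0.138, posterior mean = 0.150

Posterior: Beta(8+1, 3+48) = Beta(9, 51).
Mode = (9−1)/(9+51−2) = 8/58 = 0.138.
Mean = 9/(9+51) = 9/60 = 0.150.
Right-skewed posterior ⇒ mode < mean.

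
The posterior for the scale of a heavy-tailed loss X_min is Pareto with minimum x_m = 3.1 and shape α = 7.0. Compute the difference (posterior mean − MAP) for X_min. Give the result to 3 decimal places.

The Pareto density is strictly decreasing on [x_m, ∞), so the mode is x_m = 3.100.
Mean = α·x_m/(α−1) = 7.0·3.1/6.0 = 3.617.
Difference = 3.617 − 3.100 = 0.517.

0.517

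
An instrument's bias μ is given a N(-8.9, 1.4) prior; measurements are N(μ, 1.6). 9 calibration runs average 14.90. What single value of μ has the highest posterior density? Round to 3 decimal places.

12.218

Posterior for μ is Normal. Precision-weighted mean: (1/1.4·-8.9 + 9/1.6·14.90) / (1/1.4 + 9/1.6) = 12.218.
A Normal posterior is symmetric, so mode = mean.
This is the posterior mode — the MAP estimate.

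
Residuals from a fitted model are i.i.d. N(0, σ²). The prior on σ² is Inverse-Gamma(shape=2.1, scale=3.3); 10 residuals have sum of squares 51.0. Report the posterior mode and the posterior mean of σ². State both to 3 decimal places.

Posterior: Inverse-Gamma(shape = 2.1+10/2 = 7.1, scale = 3.3+51.0/2 = 28.8).
Mode = β/(α+1) = 28.8/8.1 = 3.556.
Mean = β/(α−1) = 28.8/6.1 = 4.721.

posterior mode = 3.556, posterior mean = 4.721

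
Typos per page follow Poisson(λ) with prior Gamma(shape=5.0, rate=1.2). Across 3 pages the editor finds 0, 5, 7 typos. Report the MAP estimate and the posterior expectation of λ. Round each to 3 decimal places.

Σ counts = 12. Posterior: Gamma(shape = 5.0+12 = 17.0, rate = 1.2+3 = 4.2).
Mode = (α−1)/β = 16.0/4.2 = 3.810.
Mean = α/β = 17.0/4.2 = 4.048.
Mean > mode: the posterior has a right tail.

MAP = 3.810; posterior mean = 4.048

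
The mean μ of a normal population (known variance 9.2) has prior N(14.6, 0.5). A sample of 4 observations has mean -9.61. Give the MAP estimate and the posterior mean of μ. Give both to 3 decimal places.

Posterior for μ is Normal. Precision-weighted mean: (1/0.5·14.6 + 4/9.2·-9.61) / (1/0.5 + 4/9.2) = 10.277.
A Normal posterior is symmetric, so mode = mean.

μ_MAP = 10.277, E[μ|data] = 10.277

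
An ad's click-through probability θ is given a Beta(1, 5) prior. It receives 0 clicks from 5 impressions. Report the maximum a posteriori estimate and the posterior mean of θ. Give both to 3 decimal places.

MAP = 0.000; posterior mean = 0.091

Posterior: Beta(1+0, 5+5) = Beta(1, 10).
Since α = 1 ≤ 1 and β > 1, the Beta density is monotone decreasing on [0,1]; the mode is at 0.
Mean = 1/(1+10) = 0.091.
Mean > mode: the posterior has a right tail.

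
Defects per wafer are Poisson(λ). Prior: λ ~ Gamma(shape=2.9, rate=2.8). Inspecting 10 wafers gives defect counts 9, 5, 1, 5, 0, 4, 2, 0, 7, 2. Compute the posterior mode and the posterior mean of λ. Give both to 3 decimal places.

MAP = 2.883, posterior mean = 2.961

Σ counts = 35. Posterior: Gamma(shape = 2.9+35 = 37.9, rate = 2.8+10 = 12.8).
Mode = (α−1)/β = 36.9/12.8 = 2.883.
Mean = α/β = 37.9/12.8 = 2.961.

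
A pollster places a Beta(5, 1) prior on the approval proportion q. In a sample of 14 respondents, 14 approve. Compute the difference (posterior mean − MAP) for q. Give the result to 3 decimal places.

-0.050

Posterior: Beta(5+14, 1+0) = Beta(19, 1).
Since β = 1 ≤ 1 and α > 1, the Beta density is monotone increasing on [0,1]; the mode is at 1.
Mean = 19/(19+1) = 0.950.
Difference = 0.950 − 1.000 = -0.050.
Mode > mean: the posterior has a left tail.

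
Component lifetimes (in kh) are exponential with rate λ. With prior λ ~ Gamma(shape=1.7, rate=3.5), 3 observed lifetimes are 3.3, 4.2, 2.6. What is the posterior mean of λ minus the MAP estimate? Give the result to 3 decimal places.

0.074

Σ times = 10.1. Posterior: Gamma(shape = 1.7+3 = 4.7, rate = 3.5+10.1 = 13.6).
Mode = (α−1)/β = 3.7/13.6 = 0.272.
Mean = α/β = 4.7/13.6 = 0.346.
Difference = 0.346 − 0.272 = 0.074.
The mean is pulled above the mode by the posterior's right skew.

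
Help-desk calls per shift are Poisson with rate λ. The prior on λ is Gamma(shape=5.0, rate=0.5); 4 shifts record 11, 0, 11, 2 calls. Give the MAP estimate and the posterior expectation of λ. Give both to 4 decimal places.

Σ counts = 24. Posterior: Gamma(shape = 5.0+24 = 29.0, rate = 0.5+4 = 4.5).
Mode = (α−1)/β = 28.0/4.5 = 6.2222.
Mean = α/β = 29.0/4.5 = 6.4444.
Right-skewed posterior ⇒ mode < mean.

MAP estimate = 6.2222, posterior expectation = 6.4444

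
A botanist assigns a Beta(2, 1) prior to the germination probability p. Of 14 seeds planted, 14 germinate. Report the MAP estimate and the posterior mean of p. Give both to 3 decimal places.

Posterior: Beta(2+14, 1+0) = Beta(16, 1).
Since β = 1 ≤ 1 and α > 1, the Beta density is monotone increasing on [0,1]; the mode is at 1.
Mean = 16/(16+1) = 0.941.
The posterior is left-skewed, so the mode exceeds the mean.

MAP: 1.000. Posterior mean: 0.941.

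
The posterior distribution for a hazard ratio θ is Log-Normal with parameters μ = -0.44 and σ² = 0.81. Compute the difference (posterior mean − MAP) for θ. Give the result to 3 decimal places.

0.679

Mode = exp(μ − σ²) = exp(-1.25) = 0.287.
Mean = exp(μ + σ²/2) = exp(-0.035) = 0.966.
Difference = 0.966 − 0.287 = 0.679.
Right-skewed posterior ⇒ mode < mean.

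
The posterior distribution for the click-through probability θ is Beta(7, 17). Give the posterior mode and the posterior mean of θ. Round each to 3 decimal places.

Mode = (7−1)/(7+17−2) = 6/22 = 0.273.
Mean = 7/(7+17) = 7/24 = 0.292.
The posterior is right-skewed, so the mean exceeds the mode.

MAP = 0.273; posterior mean = 0.292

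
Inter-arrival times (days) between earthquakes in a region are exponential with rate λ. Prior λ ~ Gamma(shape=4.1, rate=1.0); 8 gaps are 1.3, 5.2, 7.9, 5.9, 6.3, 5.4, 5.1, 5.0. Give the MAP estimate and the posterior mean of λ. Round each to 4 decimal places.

Σ times = 42.1. Posterior: Gamma(shape = 4.1+8 = 12.1, rate = 1.0+42.1 = 43.1).
Mode = (α−1)/β = 11.1/43.1 = 0.2575.
Mean = α/β = 12.1/43.1 = 0.2807.
The mean is pulled above the mode by the posterior's right skew.

MAP estimate = 0.2575, posterior mean = 0.2807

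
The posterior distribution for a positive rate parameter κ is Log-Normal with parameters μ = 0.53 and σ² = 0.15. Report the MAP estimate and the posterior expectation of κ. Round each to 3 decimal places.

Mode = exp(μ − σ²) = exp(0.38) = 1.462.
Mean = exp(μ + σ²/2) = exp(0.605) = 1.831.

MAP estimate = 1.462, posterior expectation = 1.831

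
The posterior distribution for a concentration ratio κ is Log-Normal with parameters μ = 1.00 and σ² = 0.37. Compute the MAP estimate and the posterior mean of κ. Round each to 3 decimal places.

MAP estimate = 1.878, posterior mean = 3.271

Mode = exp(μ − σ²) = exp(0.63) = 1.878.
Mean = exp(μ + σ²/2) = exp(1.185) = 3.271.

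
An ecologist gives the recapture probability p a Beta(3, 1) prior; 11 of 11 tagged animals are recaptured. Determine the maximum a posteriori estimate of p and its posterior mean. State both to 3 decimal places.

Posterior: Beta(3+11, 1+0) = Beta(14, 1).
Since β = 1 ≤ 1 and α > 1, the Beta density is monotone increasing on [0,1]; the mode is at 1.
Mean = 14/(14+1) = 0.933.
The mean is pulled below the mode by the posterior's left skew.

MAP = 1.000; posterior mean = 0.933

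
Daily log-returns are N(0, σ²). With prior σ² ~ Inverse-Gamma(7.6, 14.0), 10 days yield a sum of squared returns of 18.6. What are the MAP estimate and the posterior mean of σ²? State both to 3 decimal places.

Posterior: Inverse-Gamma(shape = 7.6+10/2 = 12.6, scale = 14.0+18.6/2 = 23.3).
Mode = β/(α+1) = 23.3/13.6 = 1.713.
Mean = β/(α−1) = 23.3/11.6 = 2.009.

MAP estimate = 1.713, posterior mean = 2.009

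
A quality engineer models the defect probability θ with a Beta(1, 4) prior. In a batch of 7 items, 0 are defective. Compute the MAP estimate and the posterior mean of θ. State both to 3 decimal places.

θ_MAP = 0.000, E[θ|data] = 0.083

Posterior: Beta(1+0, 4+7) = Beta(1, 11).
Since α = 1 ≤ 1 and β > 1, the Beta density is monotone decreasing on [0,1]; the mode is at 0.
Mean = 1/(1+11) = 0.083.
Right-skewed posterior ⇒ mode < mean.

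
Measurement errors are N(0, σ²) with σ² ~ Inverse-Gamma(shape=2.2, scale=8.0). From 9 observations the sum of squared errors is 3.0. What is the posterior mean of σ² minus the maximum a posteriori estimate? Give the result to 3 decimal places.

Posterior: Inverse-Gamma(shape = 2.2+9/2 = 6.7, scale = 8.0+3.0/2 = 9.5).
Mode = β/(α+1) = 9.5/7.7 = 1.234.
Mean = β/(α−1) = 9.5/5.7 = 1.667.
Difference = 1.667 − 1.234 = 0.433.

0.433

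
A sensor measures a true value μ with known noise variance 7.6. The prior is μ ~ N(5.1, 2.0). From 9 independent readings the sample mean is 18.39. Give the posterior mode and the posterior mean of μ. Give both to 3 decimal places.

posterior mode = 14.445, posterior mean = 14.445

Posterior for μ is Normal. Precision-weighted mean: (1/2.0·5.1 + 9/7.6·18.39) / (1/2.0 + 9/7.6) = 14.445.
A Normal posterior is symmetric, so mode = mean.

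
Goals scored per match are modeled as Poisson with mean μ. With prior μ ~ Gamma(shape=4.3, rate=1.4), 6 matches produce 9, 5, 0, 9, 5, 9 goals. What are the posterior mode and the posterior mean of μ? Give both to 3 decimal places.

MAP = 5.446; posterior mean = 5.581

Σ counts = 37. Posterior: Gamma(shape = 4.3+37 = 41.3, rate = 1.4+6 = 7.4).
Mode = (α−1)/β = 40.3/7.4 = 5.446.
Mean = α/β = 41.3/7.4 = 5.581.
Mean > mode: the posterior has a right tail.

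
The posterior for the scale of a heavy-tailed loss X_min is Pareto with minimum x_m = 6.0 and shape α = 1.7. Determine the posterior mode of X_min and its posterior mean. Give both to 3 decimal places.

MAP = 6.000; posterior mean = 14.571

The Pareto density is strictly decreasing on [x_m, ∞), so the mode is x_m = 6.000.
Mean = α·x_m/(α−1) = 1.7·6.0/0.7 = 14.571.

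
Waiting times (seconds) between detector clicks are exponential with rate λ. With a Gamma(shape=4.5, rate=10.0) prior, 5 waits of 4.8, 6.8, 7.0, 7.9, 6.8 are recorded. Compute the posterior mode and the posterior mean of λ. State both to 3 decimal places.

MAP = 0.196; posterior mean = 0.219

Σ times = 33.3. Posterior: Gamma(shape = 4.5+5 = 9.5, rate = 10.0+33.3 = 43.3).
Mode = (α−1)/β = 8.5/43.3 = 0.196.
Mean = α/β = 9.5/43.3 = 0.219.
Right-skewed posterior ⇒ mode < mean.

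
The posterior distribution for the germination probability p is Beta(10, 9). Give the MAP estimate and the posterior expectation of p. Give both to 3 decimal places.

Mode = (10−1)/(10+9−2) = 9/17 = 0.529.
Mean = 10/(10+9) = 10/19 = 0.526.

MAP estimate = 0.529, posterior expectation = 0.526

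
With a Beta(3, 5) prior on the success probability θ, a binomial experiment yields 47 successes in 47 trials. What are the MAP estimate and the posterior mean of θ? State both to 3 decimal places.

θ_MAP = 0.925, E[θ|data] = 0.909

Posterior: Beta(3+47, 5+0) = Beta(50, 5).
Mode = (50−1)/(50+5−2) = 49/53 = 0.925.
Mean = 50/(50+5) = 50/55 = 0.909.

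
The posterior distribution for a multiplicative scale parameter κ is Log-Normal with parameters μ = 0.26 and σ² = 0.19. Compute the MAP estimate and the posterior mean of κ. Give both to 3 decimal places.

MAP = 1.073, posterior mean = 1.426

Mode = exp(μ − σ²) = exp(0.07) = 1.073.
Mean = exp(μ + σ²/2) = exp(0.355) = 1.426.
The posterior is right-skewed, so the mean exceeds the mode.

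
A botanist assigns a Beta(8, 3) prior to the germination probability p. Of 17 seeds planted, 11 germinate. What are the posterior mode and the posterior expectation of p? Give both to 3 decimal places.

MAP = 0.692, posterior mean = 0.679

Posterior: Beta(8+11, 3+6) = Beta(19, 9).
Mode = (19−1)/(19+9−2) = 18/26 = 0.692.
Mean = 19/(19+9) = 19/28 = 0.679.
The mean is pulled below the mode by the posterior's left skew.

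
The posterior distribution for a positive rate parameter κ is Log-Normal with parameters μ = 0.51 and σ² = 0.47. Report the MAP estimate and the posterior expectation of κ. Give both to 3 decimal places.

κ_MAP = 1.041, E[κ|data] = 2.106

Mode = exp(μ − σ²) = exp(0.04) = 1.041.
Mean = exp(μ + σ²/2) = exp(0.745) = 2.106.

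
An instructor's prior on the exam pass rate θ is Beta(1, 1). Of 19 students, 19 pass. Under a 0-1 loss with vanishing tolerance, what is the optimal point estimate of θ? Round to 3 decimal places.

Posterior: Beta(1+19, 1+0) = Beta(20, 1).
Since β = 1 ≤ 1 and α > 1, the Beta density is monotone increasing on [0,1]; the mode is at 1.
Mean = 20/(20+1) = 0.952.
This is the posterior mode — the MAP estimate.

1.000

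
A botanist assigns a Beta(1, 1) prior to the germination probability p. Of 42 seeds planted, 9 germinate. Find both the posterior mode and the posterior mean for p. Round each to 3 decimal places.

posterior mode = 0.214, posterior mean = 0.227

Posterior: Beta(1+9, 1+33) = Beta(10, 34).
Mode = (10−1)/(10+34−2) = 9/42 = 0.214.
Mean = 10/(10+34) = 10/44 = 0.227.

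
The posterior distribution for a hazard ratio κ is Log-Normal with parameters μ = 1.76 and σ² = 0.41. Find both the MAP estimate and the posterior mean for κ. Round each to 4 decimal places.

Mode = exp(μ − σ²) = exp(1.35) = 3.8574.
Mean = exp(μ + σ²/2) = exp(1.965) = 7.1349.
Mean > mode: the posterior has a right tail.

κ_MAP = 3.8574, E[κ|data] = 7.1349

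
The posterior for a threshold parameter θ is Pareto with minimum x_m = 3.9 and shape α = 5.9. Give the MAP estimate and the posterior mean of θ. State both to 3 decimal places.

The Pareto density is strictly decreasing on [x_m, ∞), so the mode is x_m = 3.900.
Mean = α·x_m/(α−1) = 5.9·3.9/4.9 = 4.696.
The posterior is right-skewed, so the mean exceeds the mode.

MAP estimate = 3.900, posterior mean = 4.696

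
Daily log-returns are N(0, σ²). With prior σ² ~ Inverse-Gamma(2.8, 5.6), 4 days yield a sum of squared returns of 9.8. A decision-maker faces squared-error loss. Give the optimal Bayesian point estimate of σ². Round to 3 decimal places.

2.763

Posterior: Inverse-Gamma(shape = 2.8+4/2 = 4.8, scale = 5.6+9.8/2 = 10.5).
Mode = β/(α+1) = 10.5/5.8 = 1.810.
Mean = β/(α−1) = 10.5/3.8 = 2.763.
Squared-error loss ⇒ the optimal estimator is the posterior mean.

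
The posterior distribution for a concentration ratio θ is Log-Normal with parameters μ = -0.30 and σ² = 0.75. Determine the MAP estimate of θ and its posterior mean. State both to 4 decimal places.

MAP: 0.3499. Posterior mean: 1.0779.

Mode = exp(μ − σ²) = exp(-1.05) = 0.3499.
Mean = exp(μ + σ²/2) = exp(0.075) = 1.0779.
The posterior is right-skewed, so the mean exceeds the mode.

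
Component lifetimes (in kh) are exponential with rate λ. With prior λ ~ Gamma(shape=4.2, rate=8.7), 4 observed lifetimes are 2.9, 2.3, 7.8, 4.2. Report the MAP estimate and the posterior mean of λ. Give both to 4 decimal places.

Σ times = 17.2. Posterior: Gamma(shape = 4.2+4 = 8.2, rate = 8.7+17.2 = 25.9).
Mode = (α−1)/β = 7.2/25.9 = 0.2780.
Mean = α/β = 8.2/25.9 = 0.3166.

MAP estimate = 0.2780, posterior mean = 0.3166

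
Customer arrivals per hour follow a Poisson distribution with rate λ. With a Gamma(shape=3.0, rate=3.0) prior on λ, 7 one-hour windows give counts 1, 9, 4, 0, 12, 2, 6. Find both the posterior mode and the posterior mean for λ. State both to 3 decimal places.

MAP: 3.600. Posterior mean: 3.700.

Σ counts = 34. Posterior: Gamma(shape = 3.0+34 = 37.0, rate = 3.0+7 = 10.0).
Mode = (α−1)/β = 36.0/10.0 = 3.600.
Mean = α/β = 37.0/10.0 = 3.700.
The mean is pulled above the mode by the posterior's right skew.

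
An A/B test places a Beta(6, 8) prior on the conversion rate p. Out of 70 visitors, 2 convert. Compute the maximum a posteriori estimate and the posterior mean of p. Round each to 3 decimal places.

MAP: 0.085. Posterior mean: 0.095.

Posterior: Beta(6+2, 8+68) = Beta(8, 76).
Mode = (8−1)/(8+76−2) = 7/82 = 0.085.
Mean = 8/(8+76) = 8/84 = 0.095.
Mean > mode: the posterior has a right tail.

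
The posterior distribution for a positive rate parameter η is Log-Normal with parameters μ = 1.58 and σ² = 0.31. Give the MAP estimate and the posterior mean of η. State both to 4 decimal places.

Mode = exp(μ − σ²) = exp(1.27) = 3.5609.
Mean = exp(μ + σ²/2) = exp(1.735) = 5.6689.
The mean is pulled above the mode by the posterior's right skew.

MAP estimate = 3.5609, posterior mean = 5.6689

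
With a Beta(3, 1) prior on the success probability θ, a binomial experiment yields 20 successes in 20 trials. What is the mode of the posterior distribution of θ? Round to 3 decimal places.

Posterior: Beta(3+20, 1+0) = Beta(23, 1).
Since β = 1 ≤ 1 and α > 1, the Beta density is monotone increasing on [0,1]; the mode is at 1.
Mean = 23/(23+1) = 0.958.
This is the posterior mode — the MAP estimate.

1.000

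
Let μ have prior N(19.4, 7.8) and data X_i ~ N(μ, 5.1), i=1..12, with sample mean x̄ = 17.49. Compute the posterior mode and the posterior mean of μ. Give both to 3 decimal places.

Posterior for μ is Normal. Precision-weighted mean: (1/7.8·19.4 + 12/5.1·17.49) / (1/7.8 + 12/5.1) = 17.589.
A Normal posterior is symmetric, so mode = mean.

μ_MAP = 17.589, E[μ|data] = 17.589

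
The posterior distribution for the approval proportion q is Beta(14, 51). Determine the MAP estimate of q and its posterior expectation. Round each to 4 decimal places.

Mode = (14−1)/(14+51−2) = 13/63 = 0.2063.
Mean = 14/(14+51) = 14/65 = 0.2154.

MAP: 0.2063. Posterior mean: 0.2154.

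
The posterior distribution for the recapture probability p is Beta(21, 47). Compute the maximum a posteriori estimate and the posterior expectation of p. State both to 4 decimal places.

Mode = (21−1)/(21+47−2) = 20/66 = 0.3030.
Mean = 21/(21+47) = 21/68 = 0.3088.

p_MAP = 0.3030, E[p|data] = 0.3088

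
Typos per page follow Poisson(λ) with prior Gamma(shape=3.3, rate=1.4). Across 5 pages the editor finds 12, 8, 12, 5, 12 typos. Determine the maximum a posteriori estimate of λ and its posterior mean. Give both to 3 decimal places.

Σ counts = 49. Posterior: Gamma(shape = 3.3+49 = 52.3, rate = 1.4+5 = 6.4).
Mode = (α−1)/β = 51.3/6.4 = 8.016.
Mean = α/β = 52.3/6.4 = 8.172.

maximum a posteriori estimate = 8.016, posterior mean = 8.172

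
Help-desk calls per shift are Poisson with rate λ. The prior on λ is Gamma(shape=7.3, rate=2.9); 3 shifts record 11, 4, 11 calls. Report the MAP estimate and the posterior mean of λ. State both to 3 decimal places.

Σ counts = 26. Posterior: Gamma(shape = 7.3+26 = 33.3, rate = 2.9+3 = 5.9).
Mode = (α−1)/β = 32.3/5.9 = 5.475.
Mean = α/β = 33.3/5.9 = 5.644.

MAP estimate = 5.475, posterior mean = 5.644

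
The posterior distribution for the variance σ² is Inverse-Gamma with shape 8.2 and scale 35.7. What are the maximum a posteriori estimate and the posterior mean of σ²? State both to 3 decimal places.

MAP = 3.880; posterior mean = 4.958

Mode = β/(α+1) = 35.7/9.2 = 3.880.
Mean = β/(α−1) = 35.7/7.2 = 4.958.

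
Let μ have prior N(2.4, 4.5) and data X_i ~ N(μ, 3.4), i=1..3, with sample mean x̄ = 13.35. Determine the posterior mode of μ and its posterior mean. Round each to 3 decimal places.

μ_MAP = 11.147, E[μ|data] = 11.147

Posterior for μ is Normal. Precision-weighted mean: (1/4.5·2.4 + 3/3.4·13.35) / (1/4.5 + 3/3.4) = 11.147.
A Normal posterior is symmetric, so mode = mean.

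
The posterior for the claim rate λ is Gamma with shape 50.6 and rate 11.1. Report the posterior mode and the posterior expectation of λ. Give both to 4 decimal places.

posterior mode = 4.4685, posterior expectation = 4.5586

Mode = (α−1)/β = 49.6/11.1 = 4.4685.
Mean = α/β = 50.6/11.1 = 4.5586.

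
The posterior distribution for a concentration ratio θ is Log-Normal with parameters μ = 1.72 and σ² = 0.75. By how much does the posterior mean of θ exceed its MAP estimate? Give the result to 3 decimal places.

5.487

Mode = exp(μ − σ²) = exp(0.97) = 2.638.
Mean = exp(μ + σ²/2) = exp(2.095) = 8.125.
Difference = 8.125 − 2.638 = 5.487.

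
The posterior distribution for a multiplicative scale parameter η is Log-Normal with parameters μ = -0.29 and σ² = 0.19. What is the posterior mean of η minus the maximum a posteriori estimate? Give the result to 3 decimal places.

Mode = exp(μ − σ²) = exp(-0.48) = 0.619.
Mean = exp(μ + σ²/2) = exp(-0.195) = 0.823.
Difference = 0.823 − 0.619 = 0.204.
The posterior is right-skewed, so the mean exceeds the mode.

0.204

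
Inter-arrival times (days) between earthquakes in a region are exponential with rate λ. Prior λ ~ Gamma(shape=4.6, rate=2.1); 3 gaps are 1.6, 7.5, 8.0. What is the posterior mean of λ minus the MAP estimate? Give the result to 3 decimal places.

0.052

Σ times = 17.1. Posterior: Gamma(shape = 4.6+3 = 7.6, rate = 2.1+17.1 = 19.2).
Mode = (α−1)/β = 6.6/19.2 = 0.344.
Mean = α/β = 7.6/19.2 = 0.396.
Difference = 0.396 − 0.344 = 0.052.
Mean > mode: the posterior has a right tail.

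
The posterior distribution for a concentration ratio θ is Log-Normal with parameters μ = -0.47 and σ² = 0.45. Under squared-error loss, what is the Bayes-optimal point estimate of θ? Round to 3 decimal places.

0.783

Mode = exp(μ − σ²) = exp(-0.92) = 0.399.
Mean = exp(μ + σ²/2) = exp(-0.245) = 0.783.
Squared-error loss ⇒ the optimal estimator is the posterior mean.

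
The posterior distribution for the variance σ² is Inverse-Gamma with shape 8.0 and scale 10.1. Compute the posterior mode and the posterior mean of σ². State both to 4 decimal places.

Mode = β/(α+1) = 10.1/9.0 = 1.1222.
Mean = β/(α−1) = 10.1/7.0 = 1.4429.

MAP = 1.1222; posterior mean = 1.4429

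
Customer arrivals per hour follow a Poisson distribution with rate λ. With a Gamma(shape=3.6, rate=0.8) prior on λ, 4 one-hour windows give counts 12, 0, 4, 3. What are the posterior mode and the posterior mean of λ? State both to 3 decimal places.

Σ counts = 19. Posterior: Gamma(shape = 3.6+19 = 22.6, rate = 0.8+4 = 4.8).
Mode = (α−1)/β = 21.6/4.8 = 4.500.
Mean = α/β = 22.6/4.8 = 4.708.
The mean is pulled above the mode by the posterior's right skew.

MAP: 4.500. Posterior mean: 4.708.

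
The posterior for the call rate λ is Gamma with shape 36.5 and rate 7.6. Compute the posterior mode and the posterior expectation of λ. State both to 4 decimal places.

Mode = (α−1)/β = 35.5/7.6 = 4.6711.
Mean = α/β = 36.5/7.6 = 4.8026.

MAP = 4.6711; posterior mean = 4.8026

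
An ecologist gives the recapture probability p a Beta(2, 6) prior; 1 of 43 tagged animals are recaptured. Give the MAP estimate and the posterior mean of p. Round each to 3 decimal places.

MAP = 0.041, posterior mean = 0.059

Posterior: Beta(2+1, 6+42) = Beta(3, 48).
Mode = (3−1)/(3+48−2) = 2/49 = 0.041.
Mean = 3/(3+48) = 3/51 = 0.059.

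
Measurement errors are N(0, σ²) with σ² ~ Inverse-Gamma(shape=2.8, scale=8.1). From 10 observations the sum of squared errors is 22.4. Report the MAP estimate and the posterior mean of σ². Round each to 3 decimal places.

Posterior: Inverse-Gamma(shape = 2.8+10/2 = 7.8, scale = 8.1+22.4/2 = 19.3).
Mode = β/(α+1) = 19.3/8.8 = 2.193.
Mean = β/(α−1) = 19.3/6.8 = 2.838.
Mean > mode: the posterior has a right tail.

MAP: 2.193. Posterior mean: 2.838.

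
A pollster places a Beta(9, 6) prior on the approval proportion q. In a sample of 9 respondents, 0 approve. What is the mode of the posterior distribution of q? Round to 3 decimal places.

Posterior: Beta(9+0, 6+9) = Beta(9, 15).
Mode = (9−1)/(9+15−2) = 8/22 = 0.364.
Mean = 9/(9+15) = 9/24 = 0.375.
This is the posterior mode — the MAP estimate.

0.364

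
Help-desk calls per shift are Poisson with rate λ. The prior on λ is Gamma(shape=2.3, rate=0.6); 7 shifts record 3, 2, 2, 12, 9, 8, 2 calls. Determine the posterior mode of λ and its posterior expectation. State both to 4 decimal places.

Σ counts = 38. Posterior: Gamma(shape = 2.3+38 = 40.3, rate = 0.6+7 = 7.6).
Mode = (α−1)/β = 39.3/7.6 = 5.1711.
Mean = α/β = 40.3/7.6 = 5.3026.

posterior mode = 5.1711, posterior expectation = 5.3026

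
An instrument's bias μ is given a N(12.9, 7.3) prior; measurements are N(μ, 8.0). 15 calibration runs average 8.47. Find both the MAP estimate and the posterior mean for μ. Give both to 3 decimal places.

Posterior for μ is Normal. Precision-weighted mean: (1/7.3·12.9 + 15/8.0·8.47) / (1/7.3 + 15/8.0) = 8.772.
A Normal posterior is symmetric, so mode = mean.

MAP estimate = 8.772, posterior mean = 8.772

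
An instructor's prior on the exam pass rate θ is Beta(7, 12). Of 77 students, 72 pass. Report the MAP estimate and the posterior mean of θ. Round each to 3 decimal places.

MAP = 0.830; posterior mean = 0.823

Posterior: Beta(7+72, 12+5) = Beta(79, 17).
Mode = (79−1)/(79+17−2) = 78/94 = 0.830.
Mean = 79/(79+17) = 79/96 = 0.823.
Left-skewed posterior ⇒ mean < mode.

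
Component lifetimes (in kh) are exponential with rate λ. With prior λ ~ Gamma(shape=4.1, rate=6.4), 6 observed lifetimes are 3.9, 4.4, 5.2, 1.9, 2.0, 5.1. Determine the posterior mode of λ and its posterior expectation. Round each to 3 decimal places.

Σ times = 22.5. Posterior: Gamma(shape = 4.1+6 = 10.1, rate = 6.4+22.5 = 28.9).
Mode = (α−1)/β = 9.1/28.9 = 0.315.
Mean = α/β = 10.1/28.9 = 0.349.

posterior mode = 0.315, posterior expectation = 0.349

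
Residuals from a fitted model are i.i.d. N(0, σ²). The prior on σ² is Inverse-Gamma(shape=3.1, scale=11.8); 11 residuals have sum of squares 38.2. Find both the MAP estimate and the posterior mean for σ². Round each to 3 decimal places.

MAP = 3.219; posterior mean = 4.066

Posterior: Inverse-Gamma(shape = 3.1+11/2 = 8.6, scale = 11.8+38.2/2 = 30.9).
Mode = β/(α+1) = 30.9/9.6 = 3.219.
Mean = β/(α−1) = 30.9/7.6 = 4.066.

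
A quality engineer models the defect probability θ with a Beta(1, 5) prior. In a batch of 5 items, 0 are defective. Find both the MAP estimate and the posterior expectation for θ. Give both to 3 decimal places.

Posterior: Beta(1+0, 5+5) = Beta(1, 10).
Since α = 1 ≤ 1 and β > 1, the Beta density is monotone decreasing on [0,1]; the mode is at 0.
Mean = 1/(1+10) = 0.091.
Mean > mode: the posterior has a right tail.

MAP estimate = 0.000, posterior expectation = 0.091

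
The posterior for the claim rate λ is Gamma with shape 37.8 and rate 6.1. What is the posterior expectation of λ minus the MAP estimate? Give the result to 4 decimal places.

0.1639

Mode = (α−1)/β = 36.8/6.1 = 6.0328.
Mean = α/β = 37.8/6.1 = 6.1967.
Difference = 6.1967 − 6.0328 = 0.1639.
Mean > mode: the posterior has a right tail.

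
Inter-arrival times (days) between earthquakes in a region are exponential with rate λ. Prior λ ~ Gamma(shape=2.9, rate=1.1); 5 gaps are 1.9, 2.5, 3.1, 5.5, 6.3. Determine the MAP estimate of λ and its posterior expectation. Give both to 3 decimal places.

Σ times = 19.3. Posterior: Gamma(shape = 2.9+5 = 7.9, rate = 1.1+19.3 = 20.4).
Mode = (α−1)/β = 6.9/20.4 = 0.338.
Mean = α/β = 7.9/20.4 = 0.387.
Right-skewed posterior ⇒ mode < mean.

MAP = 0.338, posterior mean = 0.387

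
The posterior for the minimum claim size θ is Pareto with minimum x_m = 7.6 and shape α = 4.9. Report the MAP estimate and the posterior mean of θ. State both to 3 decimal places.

The Pareto density is strictly decreasing on [x_m, ∞), so the mode is x_m = 7.600.
Mean = α·x_m/(α−1) = 4.9·7.6/3.9 = 9.549.
Right-skewed posterior ⇒ mode < mean.

MAP = 7.600, posterior mean = 9.549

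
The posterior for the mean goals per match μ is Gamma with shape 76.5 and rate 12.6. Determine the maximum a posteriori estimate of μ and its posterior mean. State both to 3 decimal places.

MAP = 5.992, posterior mean = 6.071

Mode = (α−1)/β = 75.5/12.6 = 5.992.
Mean = α/β = 76.5/12.6 = 6.071.
Mean > mode: the posterior has a right tail.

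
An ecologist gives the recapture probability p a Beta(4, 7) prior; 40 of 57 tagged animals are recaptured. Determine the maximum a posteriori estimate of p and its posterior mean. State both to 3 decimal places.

Posterior: Beta(4+40, 7+17) = Beta(44, 24).
Mode = (44−1)/(44+24−2) = 43/66 = 0.652.
Mean = 44/(44+24) = 44/68 = 0.647.

maximum a posteriori estimate = 0.652, posterior mean = 0.647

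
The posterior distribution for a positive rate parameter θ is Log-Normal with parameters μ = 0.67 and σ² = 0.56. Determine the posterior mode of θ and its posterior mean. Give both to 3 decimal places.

Mode = exp(μ − σ²) = exp(0.11) = 1.116.
Mean = exp(μ + σ²/2) = exp(0.950) = 2.586.
Right-skewed posterior ⇒ mode < mean.

MAP = 1.116; posterior mean = 2.586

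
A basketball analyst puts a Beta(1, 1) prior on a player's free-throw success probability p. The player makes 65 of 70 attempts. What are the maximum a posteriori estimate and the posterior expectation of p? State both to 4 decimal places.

Posterior: Beta(1+65, 1+5) = Beta(66, 6).
Mode = (66−1)/(66+6−2) = 65/70 = 0.9286.
With a flat prior the MAP equals the MLE, 65/70.
Mean = 66/(66+6) = 66/72 = 0.9167.

maximum a posteriori estimate = 0.9286, posterior expectation = 0.9167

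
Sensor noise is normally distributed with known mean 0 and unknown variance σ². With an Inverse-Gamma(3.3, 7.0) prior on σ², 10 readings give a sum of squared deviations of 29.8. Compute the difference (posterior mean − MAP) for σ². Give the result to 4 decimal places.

Posterior: Inverse-Gamma(shape = 3.3+10/2 = 8.3, scale = 7.0+29.8/2 = 21.9).
Mode = β/(α+1) = 21.9/9.3 = 2.3548.
Mean = β/(α−1) = 21.9/7.3 = 3.0000.
Difference = 3.0000 − 2.3548 = 0.6452.

0.6452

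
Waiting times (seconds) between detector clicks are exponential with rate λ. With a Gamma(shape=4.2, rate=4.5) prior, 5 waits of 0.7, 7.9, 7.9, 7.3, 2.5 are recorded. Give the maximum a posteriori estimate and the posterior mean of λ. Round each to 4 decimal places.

Σ times = 26.3. Posterior: Gamma(shape = 4.2+5 = 9.2, rate = 4.5+26.3 = 30.8).
Mode = (α−1)/β = 8.2/30.8 = 0.2662.
Mean = α/β = 9.2/30.8 = 0.2987.

MAP = 0.2662; posterior mean = 0.2987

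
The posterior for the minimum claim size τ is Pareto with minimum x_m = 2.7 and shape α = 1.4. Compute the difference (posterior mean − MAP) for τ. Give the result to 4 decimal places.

The Pareto density is strictly decreasing on [x_m, ∞), so the mode is x_m = 2.7000.
Mean = α·x_m/(α−1) = 1.4·2.7/0.4 = 9.4500.
Difference = 9.4500 − 2.7000 = 6.7500.

6.7500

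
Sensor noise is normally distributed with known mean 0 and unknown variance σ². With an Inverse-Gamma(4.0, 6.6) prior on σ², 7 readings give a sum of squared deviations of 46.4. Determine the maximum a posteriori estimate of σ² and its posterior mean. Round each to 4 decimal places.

MAP = 3.5059; posterior mean = 4.5846

Posterior: Inverse-Gamma(shape = 4.0+7/2 = 7.5, scale = 6.6+46.4/2 = 29.8).
Mode = β/(α+1) = 29.8/8.5 = 3.5059.
Mean = β/(α−1) = 29.8/6.5 = 4.5846.
Mean > mode: the posterior has a right tail.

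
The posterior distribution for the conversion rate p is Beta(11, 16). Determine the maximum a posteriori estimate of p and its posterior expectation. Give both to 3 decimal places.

p_MAP = 0.400, E[p|data] = 0.407

Mode = (11−1)/(11+16−2) = 10/25 = 0.400.
Mean = 11/(11+16) = 11/27 = 0.407.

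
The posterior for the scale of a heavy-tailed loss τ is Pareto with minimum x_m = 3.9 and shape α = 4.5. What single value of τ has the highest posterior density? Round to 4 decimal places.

The Pareto density is strictly decreasing on [x_m, ∞), so the mode is x_m = 3.9000.
Mean = α·x_m/(α−1) = 4.5·3.9/3.5 = 5.0143.
This is the posterior mode — the MAP estimate.

3.9000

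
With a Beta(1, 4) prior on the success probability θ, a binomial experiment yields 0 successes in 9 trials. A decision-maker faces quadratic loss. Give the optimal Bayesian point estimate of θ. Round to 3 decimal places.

Posterior: Beta(1+0, 4+9) = Beta(1, 13).
Since α = 1 ≤ 1 and β > 1, the Beta density is monotone decreasing on [0,1]; the mode is at 0.
Mean = 1/(1+13) = 0.071.
Quadratic loss ⇒ the optimal estimator is the posterior mean.

0.071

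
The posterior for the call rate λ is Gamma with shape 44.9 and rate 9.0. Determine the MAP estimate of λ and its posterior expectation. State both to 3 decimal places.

λ_MAP = 4.878, E[λ|data] = 4.989

Mode = (α−1)/β = 43.9/9.0 = 4.878.
Mean = α/β = 44.9/9.0 = 4.989.
Right-skewed posterior ⇒ mode < mean.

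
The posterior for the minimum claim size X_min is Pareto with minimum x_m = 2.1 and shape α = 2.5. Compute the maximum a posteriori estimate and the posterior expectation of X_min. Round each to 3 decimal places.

maximum a posteriori estimate = 2.100, posterior expectation = 3.500

The Pareto density is strictly decreasing on [x_m, ∞), so the mode is x_m = 2.100.
Mean = α·x_m/(α−1) = 2.5·2.1/1.5 = 3.500.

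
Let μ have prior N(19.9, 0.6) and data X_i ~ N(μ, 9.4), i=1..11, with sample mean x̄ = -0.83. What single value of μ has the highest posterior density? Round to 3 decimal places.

11.349

Posterior for μ is Normal. Precision-weighted mean: (1/0.6·19.9 + 11/9.4·-0.83) / (1/0.6 + 11/9.4) = 11.349.
A Normal posterior is symmetric, so mode = mean.
This is the posterior mode — the MAP estimate.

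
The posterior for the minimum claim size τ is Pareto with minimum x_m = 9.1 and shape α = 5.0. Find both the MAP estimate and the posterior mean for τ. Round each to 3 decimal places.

MAP estimate = 9.100, posterior mean = 11.375

The Pareto density is strictly decreasing on [x_m, ∞), so the mode is x_m = 9.100.
Mean = α·x_m/(α−1) = 5.0·9.1/4.0 = 11.375.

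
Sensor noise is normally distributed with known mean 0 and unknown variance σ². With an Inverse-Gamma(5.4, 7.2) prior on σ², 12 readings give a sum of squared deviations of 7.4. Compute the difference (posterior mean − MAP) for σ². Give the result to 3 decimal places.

0.169

Posterior: Inverse-Gamma(shape = 5.4+12/2 = 11.4, scale = 7.2+7.4/2 = 10.9).
Mode = β/(α+1) = 10.9/12.4 = 0.879.
Mean = β/(α−1) = 10.9/10.4 = 1.048.
Difference = 1.048 − 0.879 = 0.169.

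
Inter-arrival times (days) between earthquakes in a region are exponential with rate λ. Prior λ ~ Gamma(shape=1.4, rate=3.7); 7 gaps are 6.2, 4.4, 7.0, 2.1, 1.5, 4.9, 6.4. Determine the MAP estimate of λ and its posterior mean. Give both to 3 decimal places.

Σ times = 32.5. Posterior: Gamma(shape = 1.4+7 = 8.4, rate = 3.7+32.5 = 36.2).
Mode = (α−1)/β = 7.4/36.2 = 0.204.
Mean = α/β = 8.4/36.2 = 0.232.

MAP estimate = 0.204, posterior mean = 0.232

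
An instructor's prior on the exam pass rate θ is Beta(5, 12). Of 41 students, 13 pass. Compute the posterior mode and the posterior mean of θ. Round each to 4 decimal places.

Posterior: Beta(5+13, 12+28) = Beta(18, 40).
Mode = (18−1)/(18+40−2) = 17/56 = 0.3036.
Mean = 18/(18+40) = 18/58 = 0.3103.
Mean > mode: the posterior has a right tail.

MAP: 0.3036. Posterior mean: 0.3103.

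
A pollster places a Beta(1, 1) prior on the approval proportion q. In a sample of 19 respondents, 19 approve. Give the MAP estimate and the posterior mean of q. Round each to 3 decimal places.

MAP: 1.000. Posterior mean: 0.952.

Posterior: Beta(1+19, 1+0) = Beta(20, 1).
Since β = 1 ≤ 1 and α > 1, the Beta density is monotone increasing on [0,1]; the mode is at 1.
Mean = 20/(20+1) = 0.952.
Left-skewed posterior ⇒ mean < mode.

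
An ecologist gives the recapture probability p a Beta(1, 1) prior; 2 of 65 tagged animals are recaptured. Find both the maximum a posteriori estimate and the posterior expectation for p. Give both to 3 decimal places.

MAP: 0.031. Posterior mean: 0.045.

Posterior: Beta(1+2, 1+63) = Beta(3, 64).
Mode = (3−1)/(3+64−2) = 2/65 = 0.031.
Mean = 3/(3+64) = 3/67 = 0.045.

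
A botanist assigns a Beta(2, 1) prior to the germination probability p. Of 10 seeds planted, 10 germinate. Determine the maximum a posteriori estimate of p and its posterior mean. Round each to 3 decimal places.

MAP: 1.000. Posterior mean: 0.923.

Posterior: Beta(2+10, 1+0) = Beta(12, 1).
Since β = 1 ≤ 1 and α > 1, the Beta density is monotone increasing on [0,1]; the mode is at 1.
Mean = 12/(12+1) = 0.923.
Left-skewed posterior ⇒ mean < mode.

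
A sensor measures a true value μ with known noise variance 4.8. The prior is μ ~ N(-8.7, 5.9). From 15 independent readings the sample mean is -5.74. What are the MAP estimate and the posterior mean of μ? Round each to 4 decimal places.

MAP = -5.8923; posterior mean = -5.8923

Posterior for μ is Normal. Precision-weighted mean: (1/5.9·-8.7 + 15/4.8·-5.74) / (1/5.9 + 15/4.8) = -5.8923.
A Normal posterior is symmetric, so mode = mean.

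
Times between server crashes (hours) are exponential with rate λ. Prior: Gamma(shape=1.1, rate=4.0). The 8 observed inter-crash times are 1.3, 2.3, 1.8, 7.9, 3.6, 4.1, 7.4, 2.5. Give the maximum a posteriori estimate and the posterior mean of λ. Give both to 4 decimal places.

MAP = 0.2321; posterior mean = 0.2607

Σ times = 30.9. Posterior: Gamma(shape = 1.1+8 = 9.1, rate = 4.0+30.9 = 34.9).
Mode = (α−1)/β = 8.1/34.9 = 0.2321.
Mean = α/β = 9.1/34.9 = 0.2607.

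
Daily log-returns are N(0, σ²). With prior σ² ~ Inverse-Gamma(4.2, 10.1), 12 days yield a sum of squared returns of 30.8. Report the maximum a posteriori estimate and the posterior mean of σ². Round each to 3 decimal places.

Posterior: Inverse-Gamma(shape = 4.2+12/2 = 10.2, scale = 10.1+30.8/2 = 25.5).
Mode = β/(α+1) = 25.5/11.2 = 2.277.
Mean = β/(α−1) = 25.5/9.2 = 2.772.

MAP = 2.277, posterior mean = 2.772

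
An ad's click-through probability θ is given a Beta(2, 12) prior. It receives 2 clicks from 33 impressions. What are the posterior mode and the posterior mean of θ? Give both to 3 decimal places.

MAP = 0.067; posterior mean = 0.085

Posterior: Beta(2+2, 12+31) = Beta(4, 43).
Mode = (4−1)/(4+43−2) = 3/45 = 0.067.
Mean = 4/(4+43) = 4/47 = 0.085.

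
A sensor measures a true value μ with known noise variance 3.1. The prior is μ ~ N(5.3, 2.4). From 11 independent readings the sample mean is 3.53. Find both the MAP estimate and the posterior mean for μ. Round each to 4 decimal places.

MAP = 3.7160; posterior mean = 3.7160

Posterior for μ is Normal. Precision-weighted mean: (1/2.4·5.3 + 11/3.1·3.53) / (1/2.4 + 11/3.1) = 3.7160.
A Normal posterior is symmetric, so mode = mean.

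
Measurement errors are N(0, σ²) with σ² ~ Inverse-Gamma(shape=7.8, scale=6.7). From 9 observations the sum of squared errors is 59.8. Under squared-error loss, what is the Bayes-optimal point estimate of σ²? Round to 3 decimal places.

Posterior: Inverse-Gamma(shape = 7.8+9/2 = 12.3, scale = 6.7+59.8/2 = 36.6).
Mode = β/(α+1) = 36.6/13.3 = 2.752.
Mean = β/(α−1) = 36.6/11.3 = 3.239.
Squared-error loss ⇒ the optimal estimator is the posterior mean.

3.239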